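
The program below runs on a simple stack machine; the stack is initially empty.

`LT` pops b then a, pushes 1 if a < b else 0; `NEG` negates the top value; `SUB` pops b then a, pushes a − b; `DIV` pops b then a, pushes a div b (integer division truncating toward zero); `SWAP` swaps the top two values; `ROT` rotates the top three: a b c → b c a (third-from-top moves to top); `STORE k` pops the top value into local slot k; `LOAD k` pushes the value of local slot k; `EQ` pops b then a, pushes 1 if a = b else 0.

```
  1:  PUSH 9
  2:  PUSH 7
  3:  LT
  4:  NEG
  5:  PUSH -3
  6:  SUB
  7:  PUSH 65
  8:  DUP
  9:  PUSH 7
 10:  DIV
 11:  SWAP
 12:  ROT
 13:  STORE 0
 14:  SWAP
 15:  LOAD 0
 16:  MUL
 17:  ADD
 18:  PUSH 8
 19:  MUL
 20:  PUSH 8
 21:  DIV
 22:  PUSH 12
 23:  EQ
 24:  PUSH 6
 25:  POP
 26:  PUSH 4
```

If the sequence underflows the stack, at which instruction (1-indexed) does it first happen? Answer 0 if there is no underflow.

PUSH 9  : 9
PUSH 7  : 9 7
LT      : 0
NEG     : 0
PUSH -3 : 0 -3
SUB     : 3
PUSH 65 : 3 65
DUP     : 3 65 65
PUSH 7  : 3 65 65 7
DIV     : 3 65 9
SWAP    : 3 9 65
ROT     : 9 65 3
STORE 0 : 9 65
SWAP    : 65 9
LOAD 0  : 65 9 3
MUL     : 65 27
ADD     : 92
PUSH 8  : 92 8
MUL     : 736
PUSH 8  : 736 8
DIV     : 92
PUSH 12 : 92 12
EQ      : 0
PUSH 6  : 0 6
POP     : 0
PUSH 4  : 0 4

0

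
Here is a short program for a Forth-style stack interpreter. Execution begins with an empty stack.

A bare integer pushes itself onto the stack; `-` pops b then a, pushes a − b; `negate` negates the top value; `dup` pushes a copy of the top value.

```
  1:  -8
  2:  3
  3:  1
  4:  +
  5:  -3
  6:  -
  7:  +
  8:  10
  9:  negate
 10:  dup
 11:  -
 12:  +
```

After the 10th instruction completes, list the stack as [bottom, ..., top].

[-1, -10, -10]

-8     -> -8
3      -> -8 3
1      -> -8 3 1
+      -> -8 4
-3     -> -8 4 -3
-      -> -8 7
+      -> -1
10     -> -1 10
negate -> -1 -10
dup    -> -1 -10 -10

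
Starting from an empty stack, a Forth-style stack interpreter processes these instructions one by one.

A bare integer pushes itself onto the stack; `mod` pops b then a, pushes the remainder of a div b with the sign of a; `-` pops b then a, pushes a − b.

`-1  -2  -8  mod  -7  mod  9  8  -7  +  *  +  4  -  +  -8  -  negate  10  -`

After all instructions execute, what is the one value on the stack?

-20

-1     : -1
-2     : -1 -2
-8     : -1 -2 -8
mod    : -1 -2
-7     : -1 -2 -7
mod    : -1 -2
9      : -1 -2 9
8      : -1 -2 9 8
-7     : -1 -2 9 8 -7
+      : -1 -2 9 1
*      : -1 -2 9
+      : -1 7
4      : -1 7 4
-      : -1 3
+      : 2
-8     : 2 -8
-      : 10
negate : -10
10     : -10 10
-      : -20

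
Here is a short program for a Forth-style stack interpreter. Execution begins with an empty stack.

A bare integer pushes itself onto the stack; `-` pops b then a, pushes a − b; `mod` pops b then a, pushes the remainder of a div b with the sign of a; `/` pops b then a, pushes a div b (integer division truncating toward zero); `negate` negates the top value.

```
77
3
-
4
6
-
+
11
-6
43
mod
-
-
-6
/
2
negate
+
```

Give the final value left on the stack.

77     -> [77]
3      -> [77, 3]
-      -> [74]
4      -> [74, 4]
6      -> [74, 4, 6]
-      -> [74, -2]
+      -> [72]
11     -> [72, 11]
-6     -> [72, 11, -6]
43     -> [72, 11, -6, 43]
mod    -> [72, 11, -6]
-      -> [72, 17]
-      -> [55]
-6     -> [55, -6]
/      -> [-9]
2      -> [-9, 2]
negate -> [-9, -2]
+      -> [-11]

-11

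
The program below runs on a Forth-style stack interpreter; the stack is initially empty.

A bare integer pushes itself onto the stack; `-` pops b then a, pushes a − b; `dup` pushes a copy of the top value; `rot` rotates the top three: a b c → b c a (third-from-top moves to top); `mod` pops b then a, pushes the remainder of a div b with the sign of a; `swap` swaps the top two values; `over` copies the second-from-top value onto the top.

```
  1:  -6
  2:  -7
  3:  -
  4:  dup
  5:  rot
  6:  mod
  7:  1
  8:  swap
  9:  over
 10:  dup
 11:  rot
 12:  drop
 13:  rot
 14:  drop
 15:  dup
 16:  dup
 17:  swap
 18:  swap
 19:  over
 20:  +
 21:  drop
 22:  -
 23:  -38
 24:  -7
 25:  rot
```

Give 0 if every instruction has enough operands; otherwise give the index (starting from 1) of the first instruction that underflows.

-6  : -6
-7  : -6 -7
-   : 1
dup : 1 1
rot  — needs 3 operands, stack has 2 → underflow

5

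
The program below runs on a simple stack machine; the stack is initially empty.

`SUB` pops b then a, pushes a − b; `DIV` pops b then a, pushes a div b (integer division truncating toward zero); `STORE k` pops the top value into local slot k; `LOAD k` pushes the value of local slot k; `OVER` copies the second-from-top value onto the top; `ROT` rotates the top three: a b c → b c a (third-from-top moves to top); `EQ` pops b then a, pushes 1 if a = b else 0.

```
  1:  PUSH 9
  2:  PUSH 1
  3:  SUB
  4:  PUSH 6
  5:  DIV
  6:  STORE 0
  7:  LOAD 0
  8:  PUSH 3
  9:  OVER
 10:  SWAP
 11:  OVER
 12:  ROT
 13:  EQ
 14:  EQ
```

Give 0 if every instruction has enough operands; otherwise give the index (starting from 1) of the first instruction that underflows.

0

PUSH 9  -> [9]
PUSH 1  -> [9, 1]
SUB     -> [8]
PUSH 6  -> [8, 6]
DIV     -> [1]
STORE 0 -> []
LOAD 0  -> [1]
PUSH 3  -> [1, 3]
OVER    -> [1, 3, 1]
SWAP    -> [1, 1, 3]
OVER    -> [1, 1, 3, 1]
ROT     -> [1, 3, 1, 1]
EQ      -> [1, 3, 1]
EQ      -> [1, 0]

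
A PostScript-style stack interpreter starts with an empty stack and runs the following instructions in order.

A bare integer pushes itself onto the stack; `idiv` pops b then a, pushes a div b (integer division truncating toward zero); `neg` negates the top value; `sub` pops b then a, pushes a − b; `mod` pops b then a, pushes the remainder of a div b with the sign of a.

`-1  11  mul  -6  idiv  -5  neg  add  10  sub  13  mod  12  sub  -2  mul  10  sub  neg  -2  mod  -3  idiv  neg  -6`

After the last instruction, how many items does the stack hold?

-1   -> -1
11   -> -1 11
mul  -> -11
-6   -> -11 -6
idiv -> 1
-5   -> 1 -5
neg  -> 1 5
add  -> 6
10   -> 6 10
sub  -> -4
13   -> -4 13
mod  -> -4
12   -> -4 12
sub  -> -16
-2   -> -16 -2
mul  -> 32
10   -> 32 10
sub  -> 22
neg  -> -22
-2   -> -22 -2
mod  -> 0
-3   -> 0 -3
idiv -> 0
neg  -> 0
-6   -> 0 -6

2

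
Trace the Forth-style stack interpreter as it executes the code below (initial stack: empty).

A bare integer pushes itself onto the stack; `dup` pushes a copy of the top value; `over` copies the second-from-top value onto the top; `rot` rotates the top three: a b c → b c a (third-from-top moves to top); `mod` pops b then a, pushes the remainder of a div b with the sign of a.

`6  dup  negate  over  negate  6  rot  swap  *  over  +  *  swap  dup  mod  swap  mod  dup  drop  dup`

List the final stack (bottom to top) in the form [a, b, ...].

6      → 6
dup    → 6 6
negate → 6 -6
over   → 6 -6 6
negate → 6 -6 -6
6      → 6 -6 -6 6
rot    → 6 -6 6 -6
swap   → 6 -6 -6 6
*      → 6 -6 -36
over   → 6 -6 -36 -6
+      → 6 -6 -42
*      → 6 252
swap   → 252 6
dup    → 252 6 6
mod    → 252 0
swap   → 0 252
mod    → 0
dup    → 0 0
drop   → 0
dup    → 0 0

[0, 0]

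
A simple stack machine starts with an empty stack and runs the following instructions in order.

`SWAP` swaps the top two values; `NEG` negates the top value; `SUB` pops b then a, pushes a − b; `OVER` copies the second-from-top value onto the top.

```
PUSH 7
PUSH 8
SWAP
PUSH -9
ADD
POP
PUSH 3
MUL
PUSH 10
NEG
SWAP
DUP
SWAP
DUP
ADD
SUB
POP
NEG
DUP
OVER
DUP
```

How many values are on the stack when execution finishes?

4

PUSH 7  → 7
PUSH 8  → 7 8
SWAP    → 8 7
PUSH -9 → 8 7 -9
ADD     → 8 -2
POP     → 8
PUSH 3  → 8 3
MUL     → 24
PUSH 10 → 24 10
NEG     → 24 -10
SWAP    → -10 24
DUP     → -10 24 24
SWAP    → -10 24 24
DUP     → -10 24 24 24
ADD     → -10 24 48
SUB     → -10 -24
POP     → -10
NEG     → 10
DUP     → 10 10
OVER    → 10 10 10
DUP     → 10 10 10 10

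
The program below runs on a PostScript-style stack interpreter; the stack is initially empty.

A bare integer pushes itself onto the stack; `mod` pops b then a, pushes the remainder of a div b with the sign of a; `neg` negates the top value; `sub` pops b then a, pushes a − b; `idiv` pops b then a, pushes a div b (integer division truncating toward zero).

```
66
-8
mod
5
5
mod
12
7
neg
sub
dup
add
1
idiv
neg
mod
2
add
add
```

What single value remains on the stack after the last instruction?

4

66    66
-8    66 -8
mod   2
5     2 5
5     2 5 5
mod   2 0
12    2 0 12
7     2 0 12 7
neg   2 0 12 -7
sub   2 0 19
dup   2 0 19 19
add   2 0 38
1     2 0 38 1
idiv  2 0 38
neg   2 0 -38
mod   2 0
2     2 0 2
add   2 2
add   4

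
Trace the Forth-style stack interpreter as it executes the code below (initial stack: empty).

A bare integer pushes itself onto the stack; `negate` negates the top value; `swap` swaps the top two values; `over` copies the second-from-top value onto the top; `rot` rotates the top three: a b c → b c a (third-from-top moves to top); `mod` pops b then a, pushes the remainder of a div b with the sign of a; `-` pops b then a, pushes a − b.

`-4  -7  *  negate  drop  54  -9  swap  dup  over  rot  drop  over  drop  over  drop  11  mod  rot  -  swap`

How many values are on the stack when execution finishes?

2

-4     → [-4]
-7     → [-4, -7]
*      → [28]
negate → [-28]
drop   → []
54     → [54]
-9     → [54, -9]
swap   → [-9, 54]
dup    → [-9, 54, 54]
over   → [-9, 54, 54, 54]
rot    → [-9, 54, 54, 54]
drop   → [-9, 54, 54]
over   → [-9, 54, 54, 54]
drop   → [-9, 54, 54]
over   → [-9, 54, 54, 54]
drop   → [-9, 54, 54]
11     → [-9, 54, 54, 11]
mod    → [-9, 54, 10]
rot    → [54, 10, -9]
-      → [54, 19]
swap   → [19, 54]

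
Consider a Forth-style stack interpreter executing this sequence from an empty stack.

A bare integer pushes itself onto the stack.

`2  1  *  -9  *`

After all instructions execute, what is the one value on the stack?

2   [2]
1   [2, 1]
*   [2]
-9  [2, -9]
*   [-18]

-18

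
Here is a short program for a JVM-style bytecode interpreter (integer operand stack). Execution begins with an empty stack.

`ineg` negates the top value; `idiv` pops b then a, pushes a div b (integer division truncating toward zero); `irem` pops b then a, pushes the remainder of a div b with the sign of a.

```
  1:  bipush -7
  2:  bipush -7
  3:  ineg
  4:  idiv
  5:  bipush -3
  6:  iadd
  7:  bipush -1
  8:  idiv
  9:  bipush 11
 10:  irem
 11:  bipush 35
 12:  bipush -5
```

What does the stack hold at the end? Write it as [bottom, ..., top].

[4, 35, -5]

bipush -7 -> [-7]
bipush -7 -> [-7, -7]
ineg      -> [-7, 7]
idiv      -> [-1]
bipush -3 -> [-1, -3]
iadd      -> [-4]
bipush -1 -> [-4, -1]
idiv      -> [4]
bipush 11 -> [4, 11]
irem      -> [4]
bipush 35 -> [4, 35]
bipush -5 -> [4, 35, -5]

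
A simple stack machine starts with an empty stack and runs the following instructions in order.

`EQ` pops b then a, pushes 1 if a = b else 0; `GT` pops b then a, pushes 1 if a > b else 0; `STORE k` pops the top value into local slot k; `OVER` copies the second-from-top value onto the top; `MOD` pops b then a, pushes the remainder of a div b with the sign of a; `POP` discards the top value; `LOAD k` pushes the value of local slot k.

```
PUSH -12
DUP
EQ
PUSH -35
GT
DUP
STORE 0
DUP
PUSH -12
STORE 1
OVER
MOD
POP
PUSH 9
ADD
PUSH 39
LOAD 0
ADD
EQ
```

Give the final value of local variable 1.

-12

PUSH -12 : -12
DUP      : -12 -12
EQ       : 1
PUSH -35 : 1 -35
GT       : 1
DUP      : 1 1
STORE 0  : 1
DUP      : 1 1
PUSH -12 : 1 1 -12
STORE 1  : 1 1
OVER     : 1 1 1
MOD      : 1 0
POP      : 1
PUSH 9   : 1 9
ADD      : 10
PUSH 39  : 10 39
LOAD 0   : 10 39 1
ADD      : 10 40
EQ       : 0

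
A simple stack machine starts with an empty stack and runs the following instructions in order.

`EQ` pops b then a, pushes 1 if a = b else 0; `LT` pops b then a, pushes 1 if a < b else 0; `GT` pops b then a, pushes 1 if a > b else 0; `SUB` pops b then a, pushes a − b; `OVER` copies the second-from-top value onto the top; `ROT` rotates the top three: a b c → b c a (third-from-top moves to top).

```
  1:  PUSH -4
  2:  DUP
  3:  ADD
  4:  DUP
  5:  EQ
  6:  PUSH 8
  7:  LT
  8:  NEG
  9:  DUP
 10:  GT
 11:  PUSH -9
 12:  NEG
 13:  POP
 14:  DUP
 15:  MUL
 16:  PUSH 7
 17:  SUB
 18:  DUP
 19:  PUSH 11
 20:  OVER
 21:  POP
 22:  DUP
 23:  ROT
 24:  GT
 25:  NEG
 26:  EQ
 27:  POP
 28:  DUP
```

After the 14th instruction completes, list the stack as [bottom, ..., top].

PUSH -4 → [-4]
DUP     → [-4, -4]
ADD     → [-8]
DUP     → [-8, -8]
EQ      → [1]
PUSH 8  → [1, 8]
LT      → [1]
NEG     → [-1]
DUP     → [-1, -1]
GT      → [0]
PUSH -9 → [0, -9]
NEG     → [0, 9]
POP     → [0]
DUP     → [0, 0]

[0, 0]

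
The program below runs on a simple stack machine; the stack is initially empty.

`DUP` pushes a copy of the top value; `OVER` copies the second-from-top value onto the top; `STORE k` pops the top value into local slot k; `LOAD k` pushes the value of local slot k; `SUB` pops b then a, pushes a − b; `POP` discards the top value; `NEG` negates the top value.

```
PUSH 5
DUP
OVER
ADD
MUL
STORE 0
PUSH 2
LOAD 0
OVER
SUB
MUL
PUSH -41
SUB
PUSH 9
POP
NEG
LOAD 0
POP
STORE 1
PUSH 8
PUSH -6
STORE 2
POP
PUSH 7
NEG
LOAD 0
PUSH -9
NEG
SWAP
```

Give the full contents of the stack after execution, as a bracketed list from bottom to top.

PUSH 5   : [5]
DUP      : [5, 5]
OVER     : [5, 5, 5]
ADD      : [5, 10]
MUL      : [50]
STORE 0  : []
PUSH 2   : [2]
LOAD 0   : [2, 50]
OVER     : [2, 50, 2]
SUB      : [2, 48]
MUL      : [96]
PUSH -41 : [96, -41]
SUB      : [137]
PUSH 9   : [137, 9]
POP      : [137]
NEG      : [-137]
LOAD 0   : [-137, 50]
POP      : [-137]
STORE 1  : []
PUSH 8   : [8]
PUSH -6  : [8, -6]
STORE 2  : [8]
POP      : []
PUSH 7   : [7]
NEG      : [-7]
LOAD 0   : [-7, 50]
PUSH -9  : [-7, 50, -9]
NEG      : [-7, 50, 9]
SWAP     : [-7, 9, 50]

[-7, 9, 50]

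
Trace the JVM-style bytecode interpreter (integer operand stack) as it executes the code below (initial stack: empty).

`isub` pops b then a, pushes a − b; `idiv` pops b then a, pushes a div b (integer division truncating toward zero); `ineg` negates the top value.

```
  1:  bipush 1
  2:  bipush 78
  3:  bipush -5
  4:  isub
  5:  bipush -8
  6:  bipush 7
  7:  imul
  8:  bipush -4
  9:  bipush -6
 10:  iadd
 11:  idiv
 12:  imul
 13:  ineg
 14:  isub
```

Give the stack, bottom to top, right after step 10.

bipush 1   1
bipush 78  1 78
bipush -5  1 78 -5
isub       1 83
bipush -8  1 83 -8
bipush 7   1 83 -8 7
imul       1 83 -56
bipush -4  1 83 -56 -4
bipush -6  1 83 -56 -4 -6
iadd       1 83 -56 -10

[1, 83, -56, -10]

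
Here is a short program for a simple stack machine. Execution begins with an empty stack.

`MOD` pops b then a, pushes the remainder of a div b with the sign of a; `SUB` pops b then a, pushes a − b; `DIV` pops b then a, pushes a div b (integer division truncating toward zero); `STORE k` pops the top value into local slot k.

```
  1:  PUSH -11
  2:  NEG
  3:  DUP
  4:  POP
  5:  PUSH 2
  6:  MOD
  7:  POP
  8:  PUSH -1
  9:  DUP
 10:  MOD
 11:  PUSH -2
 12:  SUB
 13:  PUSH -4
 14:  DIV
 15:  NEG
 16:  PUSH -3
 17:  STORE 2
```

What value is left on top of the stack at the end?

PUSH -11 : -11
NEG      : 11
DUP      : 11 11
POP      : 11
PUSH 2   : 11 2
MOD      : 1
POP      : (empty)
PUSH -1  : -1
DUP      : -1 -1
MOD      : 0
PUSH -2  : 0 -2
SUB      : 2
PUSH -4  : 2 -4
DIV      : 0
NEG      : 0
PUSH -3  : 0 -3
STORE 2  : 0

0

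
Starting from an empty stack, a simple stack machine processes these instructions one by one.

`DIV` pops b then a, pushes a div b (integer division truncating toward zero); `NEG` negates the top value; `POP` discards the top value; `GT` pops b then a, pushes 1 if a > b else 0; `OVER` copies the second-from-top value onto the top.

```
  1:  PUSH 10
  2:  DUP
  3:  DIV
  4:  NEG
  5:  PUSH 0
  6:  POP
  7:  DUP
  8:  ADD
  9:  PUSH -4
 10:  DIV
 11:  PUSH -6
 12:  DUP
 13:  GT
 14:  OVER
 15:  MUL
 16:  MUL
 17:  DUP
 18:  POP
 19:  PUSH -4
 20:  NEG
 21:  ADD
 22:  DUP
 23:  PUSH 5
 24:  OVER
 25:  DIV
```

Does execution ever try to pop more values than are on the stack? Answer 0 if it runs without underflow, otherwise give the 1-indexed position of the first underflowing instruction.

0

PUSH 10 -> [10]
DUP     -> [10, 10]
DIV     -> [1]
NEG     -> [-1]
PUSH 0  -> [-1, 0]
POP     -> [-1]
DUP     -> [-1, -1]
ADD     -> [-2]
PUSH -4 -> [-2, -4]
DIV     -> [0]
PUSH -6 -> [0, -6]
DUP     -> [0, -6, -6]
GT      -> [0, 0]
OVER    -> [0, 0, 0]
MUL     -> [0, 0]
MUL     -> [0]
DUP     -> [0, 0]
POP     -> [0]
PUSH -4 -> [0, -4]
NEG     -> [0, 4]
ADD     -> [4]
DUP     -> [4, 4]
PUSH 5  -> [4, 4, 5]
OVER    -> [4, 4, 5, 4]
DIV     -> [4, 4, 1]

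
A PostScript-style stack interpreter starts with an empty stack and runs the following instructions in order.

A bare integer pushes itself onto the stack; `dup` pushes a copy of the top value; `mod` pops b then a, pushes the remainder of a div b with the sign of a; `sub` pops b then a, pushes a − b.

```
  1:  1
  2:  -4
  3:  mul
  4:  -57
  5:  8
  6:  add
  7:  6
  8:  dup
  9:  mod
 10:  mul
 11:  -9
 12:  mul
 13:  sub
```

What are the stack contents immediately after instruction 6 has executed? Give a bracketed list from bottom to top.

1   → 1
-4  → 1 -4
mul → -4
-57 → -4 -57
8   → -4 -57 8
add → -4 -49

[-4, -49]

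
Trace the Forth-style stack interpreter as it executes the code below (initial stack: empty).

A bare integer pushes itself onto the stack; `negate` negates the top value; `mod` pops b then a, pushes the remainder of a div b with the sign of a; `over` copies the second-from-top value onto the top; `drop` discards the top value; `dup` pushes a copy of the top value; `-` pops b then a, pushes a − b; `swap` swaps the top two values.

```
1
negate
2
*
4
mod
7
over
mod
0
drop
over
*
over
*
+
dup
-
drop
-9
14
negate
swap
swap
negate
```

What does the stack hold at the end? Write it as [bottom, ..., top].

1       [1]
negate  [-1]
2       [-1, 2]
*       [-2]
4       [-2, 4]
mod     [-2]
7       [-2, 7]
over    [-2, 7, -2]
mod     [-2, 1]
0       [-2, 1, 0]
drop    [-2, 1]
over    [-2, 1, -2]
*       [-2, -2]
over    [-2, -2, -2]
*       [-2, 4]
+       [2]
dup     [2, 2]
-       [0]
drop    []
-9      [-9]
14      [-9, 14]
negate  [-9, -14]
swap    [-14, -9]
swap    [-9, -14]
negate  [-9, 14]

[-9, 14]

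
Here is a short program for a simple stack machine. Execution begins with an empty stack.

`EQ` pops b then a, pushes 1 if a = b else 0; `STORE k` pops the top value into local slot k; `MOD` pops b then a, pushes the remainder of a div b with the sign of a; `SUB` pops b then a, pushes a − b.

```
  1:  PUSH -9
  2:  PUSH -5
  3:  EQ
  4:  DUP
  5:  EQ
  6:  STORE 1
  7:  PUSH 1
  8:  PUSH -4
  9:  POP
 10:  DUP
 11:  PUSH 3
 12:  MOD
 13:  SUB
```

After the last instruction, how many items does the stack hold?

PUSH -9 -> [-9]
PUSH -5 -> [-9, -5]
EQ      -> [0]
DUP     -> [0, 0]
EQ      -> [1]
STORE 1 -> []
PUSH 1  -> [1]
PUSH -4 -> [1, -4]
POP     -> [1]
DUP     -> [1, 1]
PUSH 3  -> [1, 1, 3]
MOD     -> [1, 1]
SUB     -> [0]

1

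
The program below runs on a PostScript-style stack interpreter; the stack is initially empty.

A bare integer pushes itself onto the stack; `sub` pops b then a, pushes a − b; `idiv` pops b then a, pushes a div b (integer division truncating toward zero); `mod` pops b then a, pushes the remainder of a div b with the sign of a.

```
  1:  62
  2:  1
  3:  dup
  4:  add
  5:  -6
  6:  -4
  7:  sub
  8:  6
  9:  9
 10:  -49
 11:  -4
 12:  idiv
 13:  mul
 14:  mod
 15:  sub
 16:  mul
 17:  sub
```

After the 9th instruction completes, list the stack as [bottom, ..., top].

[62, 2, -2, 6, 9]

62  : 62
1   : 62 1
dup : 62 1 1
add : 62 2
-6  : 62 2 -6
-4  : 62 2 -6 -4
sub : 62 2 -2
6   : 62 2 -2 6
9   : 62 2 -2 6 9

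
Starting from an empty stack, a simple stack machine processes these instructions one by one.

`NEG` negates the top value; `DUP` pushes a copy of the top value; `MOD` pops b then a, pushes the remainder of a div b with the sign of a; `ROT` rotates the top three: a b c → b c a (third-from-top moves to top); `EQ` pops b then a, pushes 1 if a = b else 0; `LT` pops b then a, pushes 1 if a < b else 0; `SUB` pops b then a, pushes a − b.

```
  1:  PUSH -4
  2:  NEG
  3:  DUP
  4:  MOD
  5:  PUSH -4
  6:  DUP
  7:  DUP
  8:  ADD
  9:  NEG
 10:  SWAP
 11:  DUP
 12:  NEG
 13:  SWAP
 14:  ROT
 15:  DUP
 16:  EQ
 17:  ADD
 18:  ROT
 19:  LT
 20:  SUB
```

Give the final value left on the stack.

3

PUSH -4  -4
NEG      4
DUP      4 4
MOD      0
PUSH -4  0 -4
DUP      0 -4 -4
DUP      0 -4 -4 -4
ADD      0 -4 -8
NEG      0 -4 8
SWAP     0 8 -4
DUP      0 8 -4 -4
NEG      0 8 -4 4
SWAP     0 8 4 -4
ROT      0 4 -4 8
DUP      0 4 -4 8 8
EQ       0 4 -4 1
ADD      0 4 -3
ROT      4 -3 0
LT       4 1
SUB      3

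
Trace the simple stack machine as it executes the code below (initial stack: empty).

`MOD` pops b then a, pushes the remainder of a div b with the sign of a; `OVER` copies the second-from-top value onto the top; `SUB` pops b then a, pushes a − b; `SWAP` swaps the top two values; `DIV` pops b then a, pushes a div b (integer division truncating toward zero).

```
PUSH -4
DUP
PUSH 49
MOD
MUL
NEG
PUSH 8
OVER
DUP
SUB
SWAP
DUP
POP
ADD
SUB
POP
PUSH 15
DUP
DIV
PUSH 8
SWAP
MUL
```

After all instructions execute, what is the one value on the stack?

PUSH -4 : [-4]
DUP     : [-4, -4]
PUSH 49 : [-4, -4, 49]
MOD     : [-4, -4]
MUL     : [16]
NEG     : [-16]
PUSH 8  : [-16, 8]
OVER    : [-16, 8, -16]
DUP     : [-16, 8, -16, -16]
SUB     : [-16, 8, 0]
SWAP    : [-16, 0, 8]
DUP     : [-16, 0, 8, 8]
POP     : [-16, 0, 8]
ADD     : [-16, 8]
SUB     : [-24]
POP     : []
PUSH 15 : [15]
DUP     : [15, 15]
DIV     : [1]
PUSH 8  : [1, 8]
SWAP    : [8, 1]
MUL     : [8]

8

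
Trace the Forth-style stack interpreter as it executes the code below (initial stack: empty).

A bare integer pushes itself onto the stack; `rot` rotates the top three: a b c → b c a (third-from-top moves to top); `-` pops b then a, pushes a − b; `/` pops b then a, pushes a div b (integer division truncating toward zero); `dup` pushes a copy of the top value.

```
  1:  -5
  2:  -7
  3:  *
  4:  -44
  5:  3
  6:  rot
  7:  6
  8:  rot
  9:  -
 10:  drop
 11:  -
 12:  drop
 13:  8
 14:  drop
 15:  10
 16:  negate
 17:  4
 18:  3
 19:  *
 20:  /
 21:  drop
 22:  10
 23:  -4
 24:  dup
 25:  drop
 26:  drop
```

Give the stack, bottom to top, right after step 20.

-5      [-5]
-7      [-5, -7]
*       [35]
-44     [35, -44]
3       [35, -44, 3]
rot     [-44, 3, 35]
6       [-44, 3, 35, 6]
rot     [-44, 35, 6, 3]
-       [-44, 35, 3]
drop    [-44, 35]
-       [-79]
drop    []
8       [8]
drop    []
10      [10]
negate  [-10]
4       [-10, 4]
3       [-10, 4, 3]
*       [-10, 12]
/       [0]

[0]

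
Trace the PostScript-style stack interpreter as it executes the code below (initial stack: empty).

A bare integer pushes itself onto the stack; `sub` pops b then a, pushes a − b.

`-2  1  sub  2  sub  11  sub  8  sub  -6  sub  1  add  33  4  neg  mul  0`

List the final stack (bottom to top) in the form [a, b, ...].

-2   [-2]
1    [-2, 1]
sub  [-3]
2    [-3, 2]
sub  [-5]
11   [-5, 11]
sub  [-16]
8    [-16, 8]
sub  [-24]
-6   [-24, -6]
sub  [-18]
1    [-18, 1]
add  [-17]
33   [-17, 33]
4    [-17, 33, 4]
neg  [-17, 33, -4]
mul  [-17, -132]
0    [-17, -132, 0]

[-17, -132, 0]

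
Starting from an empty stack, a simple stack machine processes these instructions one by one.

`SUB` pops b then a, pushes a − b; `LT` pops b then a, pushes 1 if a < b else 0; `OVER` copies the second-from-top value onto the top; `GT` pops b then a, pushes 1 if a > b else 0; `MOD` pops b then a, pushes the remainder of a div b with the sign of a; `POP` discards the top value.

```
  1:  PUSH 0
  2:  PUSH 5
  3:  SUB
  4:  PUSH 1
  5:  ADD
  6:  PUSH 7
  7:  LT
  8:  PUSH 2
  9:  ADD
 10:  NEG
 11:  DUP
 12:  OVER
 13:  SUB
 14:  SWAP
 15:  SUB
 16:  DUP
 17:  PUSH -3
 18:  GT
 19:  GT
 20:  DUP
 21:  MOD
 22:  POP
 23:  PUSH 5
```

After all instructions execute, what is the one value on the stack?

5

PUSH 0  : [0]
PUSH 5  : [0, 5]
SUB     : [-5]
PUSH 1  : [-5, 1]
ADD     : [-4]
PUSH 7  : [-4, 7]
LT      : [1]
PUSH 2  : [1, 2]
ADD     : [3]
NEG     : [-3]
DUP     : [-3, -3]
OVER    : [-3, -3, -3]
SUB     : [-3, 0]
SWAP    : [0, -3]
SUB     : [3]
DUP     : [3, 3]
PUSH -3 : [3, 3, -3]
GT      : [3, 1]
GT      : [1]
DUP     : [1, 1]
MOD     : [0]
POP     : []
PUSH 5  : [5]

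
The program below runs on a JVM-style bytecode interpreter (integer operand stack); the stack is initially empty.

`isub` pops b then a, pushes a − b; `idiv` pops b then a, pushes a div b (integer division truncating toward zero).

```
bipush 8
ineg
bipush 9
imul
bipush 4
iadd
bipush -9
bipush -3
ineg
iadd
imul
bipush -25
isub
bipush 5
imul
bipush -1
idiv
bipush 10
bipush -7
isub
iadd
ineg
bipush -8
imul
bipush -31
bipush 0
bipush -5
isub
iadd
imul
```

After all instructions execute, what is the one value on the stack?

bipush 8    [8]
ineg        [-8]
bipush 9    [-8, 9]
imul        [-72]
bipush 4    [-72, 4]
iadd        [-68]
bipush -9   [-68, -9]
bipush -3   [-68, -9, -3]
ineg        [-68, -9, 3]
iadd        [-68, -6]
imul        [408]
bipush -25  [408, -25]
isub        [433]
bipush 5    [433, 5]
imul        [2165]
bipush -1   [2165, -1]
idiv        [-2165]
bipush 10   [-2165, 10]
bipush -7   [-2165, 10, -7]
isub        [-2165, 17]
iadd        [-2148]
ineg        [2148]
bipush -8   [2148, -8]
imul        [-17184]
bipush -31  [-17184, -31]
bipush 0    [-17184, -31, 0]
bipush -5   [-17184, -31, 0, -5]
isub        [-17184, -31, 5]
iadd        [-17184, -26]
imul        [446784]

446784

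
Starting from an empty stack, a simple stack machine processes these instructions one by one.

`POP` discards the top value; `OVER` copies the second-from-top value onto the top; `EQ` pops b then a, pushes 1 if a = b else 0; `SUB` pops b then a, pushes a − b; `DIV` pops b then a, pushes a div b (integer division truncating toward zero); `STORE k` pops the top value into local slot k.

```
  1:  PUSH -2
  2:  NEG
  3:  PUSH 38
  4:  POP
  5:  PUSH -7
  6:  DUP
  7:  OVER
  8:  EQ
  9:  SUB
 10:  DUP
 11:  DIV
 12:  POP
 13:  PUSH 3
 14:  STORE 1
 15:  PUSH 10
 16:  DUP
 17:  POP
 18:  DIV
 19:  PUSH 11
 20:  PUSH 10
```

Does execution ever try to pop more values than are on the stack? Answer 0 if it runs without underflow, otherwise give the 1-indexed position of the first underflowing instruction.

PUSH -2 -> -2
NEG     -> 2
PUSH 38 -> 2 38
POP     -> 2
PUSH -7 -> 2 -7
DUP     -> 2 -7 -7
OVER    -> 2 -7 -7 -7
EQ      -> 2 -7 1
SUB     -> 2 -8
DUP     -> 2 -8 -8
DIV     -> 2 1
POP     -> 2
PUSH 3  -> 2 3
STORE 1 -> 2
PUSH 10 -> 2 10
DUP     -> 2 10 10
POP     -> 2 10
DIV     -> 0
PUSH 11 -> 0 11
PUSH 10 -> 0 11 10

0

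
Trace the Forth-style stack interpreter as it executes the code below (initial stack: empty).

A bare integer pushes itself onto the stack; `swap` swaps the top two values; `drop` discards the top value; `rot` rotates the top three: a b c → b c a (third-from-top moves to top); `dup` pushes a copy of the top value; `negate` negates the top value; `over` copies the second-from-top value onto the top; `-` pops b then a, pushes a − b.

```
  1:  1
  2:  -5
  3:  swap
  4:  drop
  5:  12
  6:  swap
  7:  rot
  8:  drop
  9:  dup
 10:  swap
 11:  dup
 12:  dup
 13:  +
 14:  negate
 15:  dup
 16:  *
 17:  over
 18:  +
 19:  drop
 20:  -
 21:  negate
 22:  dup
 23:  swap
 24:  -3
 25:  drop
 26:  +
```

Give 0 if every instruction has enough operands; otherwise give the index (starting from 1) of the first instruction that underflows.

1    : [1]
-5   : [1, -5]
swap : [-5, 1]
drop : [-5]
12   : [-5, 12]
swap : [12, -5]
rot  — needs 3 operands, stack has 2 → underflow

7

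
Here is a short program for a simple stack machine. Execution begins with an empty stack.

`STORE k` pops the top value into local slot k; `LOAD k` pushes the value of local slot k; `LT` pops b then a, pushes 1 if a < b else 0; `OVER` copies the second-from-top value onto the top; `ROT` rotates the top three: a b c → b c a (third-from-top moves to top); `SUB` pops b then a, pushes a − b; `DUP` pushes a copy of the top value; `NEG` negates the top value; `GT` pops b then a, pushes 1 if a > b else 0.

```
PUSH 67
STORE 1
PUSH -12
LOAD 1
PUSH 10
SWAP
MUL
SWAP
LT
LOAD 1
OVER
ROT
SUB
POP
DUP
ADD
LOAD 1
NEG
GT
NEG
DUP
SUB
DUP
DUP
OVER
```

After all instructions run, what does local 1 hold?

67

PUSH 67  → 67
STORE 1  → (empty)
PUSH -12 → -12
LOAD 1   → -12 67
PUSH 10  → -12 67 10
SWAP     → -12 10 67
MUL      → -12 670
SWAP     → 670 -12
LT       → 0
LOAD 1   → 0 67
OVER     → 0 67 0
ROT      → 67 0 0
SUB      → 67 0
POP      → 67
DUP      → 67 67
ADD      → 134
LOAD 1   → 134 67
NEG      → 134 -67
GT       → 1
NEG      → -1
DUP      → -1 -1
SUB      → 0
DUP      → 0 0
DUP      → 0 0 0
OVER     → 0 0 0 0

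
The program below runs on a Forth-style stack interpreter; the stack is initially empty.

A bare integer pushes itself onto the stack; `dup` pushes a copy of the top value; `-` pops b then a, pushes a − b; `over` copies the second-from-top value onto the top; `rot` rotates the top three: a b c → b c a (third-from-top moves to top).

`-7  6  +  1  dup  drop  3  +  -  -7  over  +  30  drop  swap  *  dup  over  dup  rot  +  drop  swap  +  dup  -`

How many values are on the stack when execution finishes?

1

-7    [-7]
6     [-7, 6]
+     [-1]
1     [-1, 1]
dup   [-1, 1, 1]
drop  [-1, 1]
3     [-1, 1, 3]
+     [-1, 4]
-     [-5]
-7    [-5, -7]
over  [-5, -7, -5]
+     [-5, -12]
30    [-5, -12, 30]
drop  [-5, -12]
swap  [-12, -5]
*     [60]
dup   [60, 60]
over  [60, 60, 60]
dup   [60, 60, 60, 60]
rot   [60, 60, 60, 60]
+     [60, 60, 120]
drop  [60, 60]
swap  [60, 60]
+     [120]
dup   [120, 120]
-     [0]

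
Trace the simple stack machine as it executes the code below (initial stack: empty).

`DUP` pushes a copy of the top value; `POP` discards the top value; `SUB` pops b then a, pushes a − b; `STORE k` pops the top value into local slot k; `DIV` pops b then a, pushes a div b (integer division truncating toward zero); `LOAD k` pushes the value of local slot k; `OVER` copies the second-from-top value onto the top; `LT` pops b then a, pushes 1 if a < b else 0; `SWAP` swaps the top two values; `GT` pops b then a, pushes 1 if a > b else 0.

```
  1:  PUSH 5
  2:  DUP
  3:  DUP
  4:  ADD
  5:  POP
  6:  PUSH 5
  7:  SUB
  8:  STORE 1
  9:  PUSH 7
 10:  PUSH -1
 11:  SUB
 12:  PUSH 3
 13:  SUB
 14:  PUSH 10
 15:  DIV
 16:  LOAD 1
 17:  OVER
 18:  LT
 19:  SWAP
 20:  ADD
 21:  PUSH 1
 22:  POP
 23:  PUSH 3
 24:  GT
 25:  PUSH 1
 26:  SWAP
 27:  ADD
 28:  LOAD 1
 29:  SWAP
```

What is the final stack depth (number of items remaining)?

PUSH 5  : [5]
DUP     : [5, 5]
DUP     : [5, 5, 5]
ADD     : [5, 10]
POP     : [5]
PUSH 5  : [5, 5]
SUB     : [0]
STORE 1 : []
PUSH 7  : [7]
PUSH -1 : [7, -1]
SUB     : [8]
PUSH 3  : [8, 3]
SUB     : [5]
PUSH 10 : [5, 10]
DIV     : [0]
LOAD 1  : [0, 0]
OVER    : [0, 0, 0]
LT      : [0, 0]
SWAP    : [0, 0]
ADD     : [0]
PUSH 1  : [0, 1]
POP     : [0]
PUSH 3  : [0, 3]
GT      : [0]
PUSH 1  : [0, 1]
SWAP    : [1, 0]
ADD     : [1]
LOAD 1  : [1, 0]
SWAP    : [0, 1]

2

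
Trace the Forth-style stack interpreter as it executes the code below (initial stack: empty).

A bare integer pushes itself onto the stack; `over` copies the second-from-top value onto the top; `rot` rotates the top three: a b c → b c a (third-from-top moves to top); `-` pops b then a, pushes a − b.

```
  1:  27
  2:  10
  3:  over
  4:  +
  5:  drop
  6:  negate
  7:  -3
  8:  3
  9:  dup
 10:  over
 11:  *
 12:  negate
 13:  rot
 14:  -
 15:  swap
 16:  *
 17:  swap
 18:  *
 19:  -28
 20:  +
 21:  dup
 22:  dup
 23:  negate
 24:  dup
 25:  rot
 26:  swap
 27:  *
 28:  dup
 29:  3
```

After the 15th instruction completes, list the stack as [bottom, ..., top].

27     : [27]
10     : [27, 10]
over   : [27, 10, 27]
+      : [27, 37]
drop   : [27]
negate : [-27]
-3     : [-27, -3]
3      : [-27, -3, 3]
dup    : [-27, -3, 3, 3]
over   : [-27, -3, 3, 3, 3]
*      : [-27, -3, 3, 9]
negate : [-27, -3, 3, -9]
rot    : [-27, 3, -9, -3]
-      : [-27, 3, -6]
swap   : [-27, -6, 3]

[-27, -6, 3]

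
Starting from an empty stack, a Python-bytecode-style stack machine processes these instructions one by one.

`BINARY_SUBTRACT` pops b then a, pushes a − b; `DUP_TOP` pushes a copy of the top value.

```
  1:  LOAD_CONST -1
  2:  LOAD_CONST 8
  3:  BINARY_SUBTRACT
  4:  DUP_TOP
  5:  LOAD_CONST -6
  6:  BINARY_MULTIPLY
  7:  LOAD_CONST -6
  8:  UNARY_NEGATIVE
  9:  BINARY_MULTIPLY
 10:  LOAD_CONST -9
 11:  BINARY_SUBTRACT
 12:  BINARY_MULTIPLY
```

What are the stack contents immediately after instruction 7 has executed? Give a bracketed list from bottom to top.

[-9, 54, -6]

LOAD_CONST -1   → -1
LOAD_CONST 8    → -1 8
BINARY_SUBTRACT → -9
DUP_TOP         → -9 -9
LOAD_CONST -6   → -9 -9 -6
BINARY_MULTIPLY → -9 54
LOAD_CONST -6   → -9 54 -6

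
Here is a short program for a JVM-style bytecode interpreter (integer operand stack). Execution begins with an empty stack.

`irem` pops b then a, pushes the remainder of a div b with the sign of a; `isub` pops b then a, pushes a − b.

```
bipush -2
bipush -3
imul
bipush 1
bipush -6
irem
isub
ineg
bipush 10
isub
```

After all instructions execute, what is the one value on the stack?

-15

bipush -2 → [-2]
bipush -3 → [-2, -3]
imul      → [6]
bipush 1  → [6, 1]
bipush -6 → [6, 1, -6]
irem      → [6, 1]
isub      → [5]
ineg      → [-5]
bipush 10 → [-5, 10]
isub      → [-15]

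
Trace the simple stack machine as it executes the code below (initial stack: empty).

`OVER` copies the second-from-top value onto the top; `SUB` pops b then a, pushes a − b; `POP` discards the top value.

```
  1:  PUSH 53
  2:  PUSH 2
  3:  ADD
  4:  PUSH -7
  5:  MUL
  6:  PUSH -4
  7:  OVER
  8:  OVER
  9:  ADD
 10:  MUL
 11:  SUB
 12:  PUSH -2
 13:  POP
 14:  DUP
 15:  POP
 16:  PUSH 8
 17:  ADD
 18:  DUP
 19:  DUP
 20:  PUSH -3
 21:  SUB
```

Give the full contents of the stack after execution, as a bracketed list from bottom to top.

[-1933, -1933, -1930]

PUSH 53 → [53]
PUSH 2  → [53, 2]
ADD     → [55]
PUSH -7 → [55, -7]
MUL     → [-385]
PUSH -4 → [-385, -4]
OVER    → [-385, -4, -385]
OVER    → [-385, -4, -385, -4]
ADD     → [-385, -4, -389]
MUL     → [-385, 1556]
SUB     → [-1941]
PUSH -2 → [-1941, -2]
POP     → [-1941]
DUP     → [-1941, -1941]
POP     → [-1941]
PUSH 8  → [-1941, 8]
ADD     → [-1933]
DUP     → [-1933, -1933]
DUP     → [-1933, -1933, -1933]
PUSH -3 → [-1933, -1933, -1933, -3]
SUB     → [-1933, -1933, -1930]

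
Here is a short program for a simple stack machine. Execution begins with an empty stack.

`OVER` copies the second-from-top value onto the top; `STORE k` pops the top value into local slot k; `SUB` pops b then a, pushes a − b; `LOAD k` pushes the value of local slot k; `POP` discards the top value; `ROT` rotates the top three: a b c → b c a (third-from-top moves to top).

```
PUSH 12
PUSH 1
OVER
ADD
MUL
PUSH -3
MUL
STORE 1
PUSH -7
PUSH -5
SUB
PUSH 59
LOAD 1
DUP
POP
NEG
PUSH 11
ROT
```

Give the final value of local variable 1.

PUSH 12 : 12
PUSH 1  : 12 1
OVER    : 12 1 12
ADD     : 12 13
MUL     : 156
PUSH -3 : 156 -3
MUL     : -468
STORE 1 : (empty)
PUSH -7 : -7
PUSH -5 : -7 -5
SUB     : -2
PUSH 59 : -2 59
LOAD 1  : -2 59 -468
DUP     : -2 59 -468 -468
POP     : -2 59 -468
NEG     : -2 59 468
PUSH 11 : -2 59 468 11
ROT     : -2 468 11 59

-468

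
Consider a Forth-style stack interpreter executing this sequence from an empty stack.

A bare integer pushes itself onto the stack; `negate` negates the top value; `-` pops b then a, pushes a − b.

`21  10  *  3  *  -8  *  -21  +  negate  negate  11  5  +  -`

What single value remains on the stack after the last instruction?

21     → 21
10     → 21 10
*      → 210
3      → 210 3
*      → 630
-8     → 630 -8
*      → -5040
-21    → -5040 -21
+      → -5061
negate → 5061
negate → -5061
11     → -5061 11
5      → -5061 11 5
+      → -5061 16
-      → -5077

-5077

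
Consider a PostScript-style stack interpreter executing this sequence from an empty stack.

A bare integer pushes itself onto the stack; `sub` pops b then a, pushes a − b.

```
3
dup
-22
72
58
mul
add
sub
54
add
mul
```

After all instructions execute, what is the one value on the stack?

-12291

3   : 3
dup : 3 3
-22 : 3 3 -22
72  : 3 3 -22 72
58  : 3 3 -22 72 58
mul : 3 3 -22 4176
add : 3 3 4154
sub : 3 -4151
54  : 3 -4151 54
add : 3 -4097
mul : -12291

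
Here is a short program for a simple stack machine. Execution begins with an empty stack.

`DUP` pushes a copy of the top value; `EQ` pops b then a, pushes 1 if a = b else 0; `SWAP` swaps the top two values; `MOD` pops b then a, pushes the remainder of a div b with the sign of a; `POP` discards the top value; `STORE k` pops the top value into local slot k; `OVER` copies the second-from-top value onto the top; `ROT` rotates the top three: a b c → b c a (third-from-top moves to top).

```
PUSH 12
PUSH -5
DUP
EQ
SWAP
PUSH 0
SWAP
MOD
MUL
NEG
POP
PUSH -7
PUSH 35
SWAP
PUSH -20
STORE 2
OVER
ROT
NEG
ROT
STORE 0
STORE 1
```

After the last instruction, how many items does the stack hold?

PUSH 12  : [12]
PUSH -5  : [12, -5]
DUP      : [12, -5, -5]
EQ       : [12, 1]
SWAP     : [1, 12]
PUSH 0   : [1, 12, 0]
SWAP     : [1, 0, 12]
MOD      : [1, 0]
MUL      : [0]
NEG      : [0]
POP      : []
PUSH -7  : [-7]
PUSH 35  : [-7, 35]
SWAP     : [35, -7]
PUSH -20 : [35, -7, -20]
STORE 2  : [35, -7]
OVER     : [35, -7, 35]
ROT      : [-7, 35, 35]
NEG      : [-7, 35, -35]
ROT      : [35, -35, -7]
STORE 0  : [35, -35]
STORE 1  : [35]

1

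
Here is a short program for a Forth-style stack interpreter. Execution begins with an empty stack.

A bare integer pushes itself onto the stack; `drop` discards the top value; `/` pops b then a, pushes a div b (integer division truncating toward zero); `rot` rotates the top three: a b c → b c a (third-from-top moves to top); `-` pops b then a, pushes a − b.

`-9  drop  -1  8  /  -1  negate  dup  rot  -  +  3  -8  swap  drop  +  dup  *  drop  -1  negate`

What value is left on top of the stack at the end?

-9     -> [-9]
drop   -> []
-1     -> [-1]
8      -> [-1, 8]
/      -> [0]
-1     -> [0, -1]
negate -> [0, 1]
dup    -> [0, 1, 1]
rot    -> [1, 1, 0]
-      -> [1, 1]
+      -> [2]
3      -> [2, 3]
-8     -> [2, 3, -8]
swap   -> [2, -8, 3]
drop   -> [2, -8]
+      -> [-6]
dup    -> [-6, -6]
*      -> [36]
drop   -> []
-1     -> [-1]
negate -> [1]

1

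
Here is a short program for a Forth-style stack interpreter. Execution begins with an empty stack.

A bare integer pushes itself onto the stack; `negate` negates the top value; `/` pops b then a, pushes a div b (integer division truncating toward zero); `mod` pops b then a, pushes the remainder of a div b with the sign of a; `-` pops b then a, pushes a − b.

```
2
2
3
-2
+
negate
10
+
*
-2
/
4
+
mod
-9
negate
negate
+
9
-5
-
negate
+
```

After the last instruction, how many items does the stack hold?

1

2       [2]
2       [2, 2]
3       [2, 2, 3]
-2      [2, 2, 3, -2]
+       [2, 2, 1]
negate  [2, 2, -1]
10      [2, 2, -1, 10]
+       [2, 2, 9]
*       [2, 18]
-2      [2, 18, -2]
/       [2, -9]
4       [2, -9, 4]
+       [2, -5]
mod     [2]
-9      [2, -9]
negate  [2, 9]
negate  [2, -9]
+       [-7]
9       [-7, 9]
-5      [-7, 9, -5]
-       [-7, 14]
negate  [-7, -14]
+       [-21]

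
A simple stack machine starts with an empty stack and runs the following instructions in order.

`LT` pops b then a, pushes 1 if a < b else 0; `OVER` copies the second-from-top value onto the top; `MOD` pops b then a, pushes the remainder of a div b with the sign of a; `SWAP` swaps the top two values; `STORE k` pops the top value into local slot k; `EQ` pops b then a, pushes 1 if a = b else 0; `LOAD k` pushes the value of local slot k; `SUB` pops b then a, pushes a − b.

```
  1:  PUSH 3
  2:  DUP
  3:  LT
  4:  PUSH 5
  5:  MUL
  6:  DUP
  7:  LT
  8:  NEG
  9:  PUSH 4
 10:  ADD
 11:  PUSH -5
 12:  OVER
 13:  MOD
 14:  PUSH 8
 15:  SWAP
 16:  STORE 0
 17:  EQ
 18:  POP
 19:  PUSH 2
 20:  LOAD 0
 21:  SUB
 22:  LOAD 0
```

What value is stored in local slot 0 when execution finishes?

-1

PUSH 3  : [3]
DUP     : [3, 3]
LT      : [0]
PUSH 5  : [0, 5]
MUL     : [0]
DUP     : [0, 0]
LT      : [0]
NEG     : [0]
PUSH 4  : [0, 4]
ADD     : [4]
PUSH -5 : [4, -5]
OVER    : [4, -5, 4]
MOD     : [4, -1]
PUSH 8  : [4, -1, 8]
SWAP    : [4, 8, -1]
STORE 0 : [4, 8]
EQ      : [0]
POP     : []
PUSH 2  : [2]
LOAD 0  : [2, -1]
SUB     : [3]
LOAD 0  : [3, -1]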